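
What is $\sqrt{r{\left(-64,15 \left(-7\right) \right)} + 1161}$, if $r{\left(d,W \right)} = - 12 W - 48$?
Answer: $\sqrt{2373} \approx 48.713$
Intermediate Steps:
$r{\left(d,W \right)} = -48 - 12 W$
$\sqrt{r{\left(-64,15 \left(-7\right) \right)} + 1161} = \sqrt{\left(-48 - 12 \cdot 15 \left(-7\right)\right) + 1161} = \sqrt{\left(-48 - -1260\right) + 1161} = \sqrt{\left(-48 + 1260\right) + 1161} = \sqrt{1212 + 1161} = \sqrt{2373}$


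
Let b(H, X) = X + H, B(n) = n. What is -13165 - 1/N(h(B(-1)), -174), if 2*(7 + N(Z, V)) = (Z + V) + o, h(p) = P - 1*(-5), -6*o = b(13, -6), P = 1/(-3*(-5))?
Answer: -24236745/1841 ≈ -13165.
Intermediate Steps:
P = 1/15 ≈ 0.066667
b(H, X) = H + X
o = -7/6 (o = -(13 - 6)/6 = -⅙*7 = -7/6 ≈ -1.1667)
h(p) = 76/15 (h(p) = 1/15 - 1*(-5) = 1/15 + 5 = 76/15)
N(Z, V) = -91/12 + V/2 + Z/2 (N(Z, V) = -7 + ((Z + V) - 7/6)/2 = -7 + ((V + Z) - 7/6)/2 = -7 + (-7/6 + V + Z)/2 = -7 + (-7/12 + V/2 + Z/2) = -91/12 + V/2 + Z/2)
-13165 - 1/N(h(B(-1)), -174) = -13165 - 1/(-91/12 + (½)*(-174) + (½)*(76/15)) = -13165 - 1/(-91/12 - 87 + 38/15) = -13165 - 1/(-1841/20) = -13165 - 1*(-20/1841) = -13165 + 20/1841 = -24236745/1841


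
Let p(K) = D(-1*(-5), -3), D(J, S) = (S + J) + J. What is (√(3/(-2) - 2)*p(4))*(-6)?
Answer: -21*I*√14 ≈ -78.575*I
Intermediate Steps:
D(J, S) = S + 2*J (D(J, S) = (J + S) + J = S + 2*J)
p(K) = 7 (p(K) = -3 + 2*(-1*(-5)) = -3 + 2*5 = -3 + 10 = 7)
(√(3/(-2) - 2)*p(4))*(-6) = (√(3/(-2) - 2)*7)*(-6) = (√(3*(-½) - 2)*7)*(-6) = (√(-3/2 - 2)*7)*(-6) = (√(-7/2)*7)*(-6) = ((I*√14/2)*7)*(-6) = (7*I*√14/2)*(-6) = -21*I*√14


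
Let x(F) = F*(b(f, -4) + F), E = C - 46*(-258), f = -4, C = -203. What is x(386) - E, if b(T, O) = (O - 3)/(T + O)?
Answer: 550675/4 ≈ 1.3767e+5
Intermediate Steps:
E = 11665 (E = -203 - 46*(-258) = -203 + 11868 = 11665)
b(T, O) = (-3 + O)/(O + T)
x(F) = F*(7/8 + F) (x(F) = F*((-3 - 4)/(-4 - 4) + F) = F*(-7/(-8) + F) = F*(-⅛*(-7) + F) = F*(7/8 + F))
x(386) - E = (⅛)*386*(7 + 8*386) - 1*11665 = (⅛)*386*(7 + 3088) - 11665 = (⅛)*386*3095 - 11665 = 597335/4 - 11665 = 550675/4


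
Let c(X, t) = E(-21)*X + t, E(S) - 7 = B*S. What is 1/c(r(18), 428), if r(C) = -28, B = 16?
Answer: 1/9640 ≈ 0.00010373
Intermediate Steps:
E(S) = 7 + 16*S
c(X, t) = t - 329*X (c(X, t) = (7 + 16*(-21))*X + t = (7 - 336)*X + t = -329*X + t = t - 329*X)
1/c(r(18), 428) = 1/(428 - 329*(-28)) = 1/(428 + 9212) = 1/9640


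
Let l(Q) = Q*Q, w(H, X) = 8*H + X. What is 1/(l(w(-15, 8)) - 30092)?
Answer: -1/17548 ≈ -5.6987e-5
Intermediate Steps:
w(H, X) = X + 8*H
l(Q) = Q**2
1/(l(w(-15, 8)) - 30092) = 1/((8 + 8*(-15))**2 - 30092) = 1/((8 - 120)**2 - 30092) = 1/((-112)**2 - 30092) = 1/(12544 - 30092) = 1/(-17548) = -1/17548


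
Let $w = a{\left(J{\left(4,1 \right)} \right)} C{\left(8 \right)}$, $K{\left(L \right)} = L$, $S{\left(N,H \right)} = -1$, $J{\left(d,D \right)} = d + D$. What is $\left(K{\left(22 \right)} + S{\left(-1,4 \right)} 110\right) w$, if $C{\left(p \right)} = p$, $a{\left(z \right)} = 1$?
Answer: $-704$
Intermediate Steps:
$J{\left(d,D \right)} = D + d$
$w = 8$ ($w = 1 \cdot 8 = 8$)
$\left(K{\left(22 \right)} + S{\left(-1,4 \right)} 110\right) w = \left(22 - 110\right) 8 = \left(-88\right) 8 = -704$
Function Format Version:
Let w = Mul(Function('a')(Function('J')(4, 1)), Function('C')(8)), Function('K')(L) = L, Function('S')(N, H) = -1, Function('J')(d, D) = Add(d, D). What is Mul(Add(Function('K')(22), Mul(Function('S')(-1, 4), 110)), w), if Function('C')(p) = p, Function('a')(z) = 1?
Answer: -704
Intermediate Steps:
Function('J')(d, D) = Add(D, d)
w = 8 (w = Mul(1, 8) = 8)
Mul(Add(Function('K')(22), Mul(Function('S')(-1, 4), 110)), w) = Mul(Add(22, Mul(-1, 110)), 8) = Mul(Add(22, -110), 8) = Mul(-88, 8) = -704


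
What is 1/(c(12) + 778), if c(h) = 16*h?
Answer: 1/970 ≈ 0.0010309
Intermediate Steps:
1/(c(12) + 778) = 1/(16*12 + 778) = 1/(192 + 778) = 1/970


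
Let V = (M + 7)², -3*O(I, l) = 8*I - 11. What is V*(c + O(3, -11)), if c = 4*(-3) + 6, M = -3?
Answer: -496/3 ≈ -165.33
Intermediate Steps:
O(I, l) = 11/3 - 8*I/3 (O(I, l) = -(8*I - 11)/3 = -(-11 + 8*I)/3 = 11/3 - 8*I/3)
c = -6 (c = -12 + 6 = -6)
V = 16 (V = (-3 + 7)² = 4² = 16)
V*(c + O(3, -11)) = 16*(-6 + (11/3 - 8/3*3)) = 16*(-6 + (11/3 - 8)) = 16*(-6 - 13/3) = 16*(-31/3) = -496/3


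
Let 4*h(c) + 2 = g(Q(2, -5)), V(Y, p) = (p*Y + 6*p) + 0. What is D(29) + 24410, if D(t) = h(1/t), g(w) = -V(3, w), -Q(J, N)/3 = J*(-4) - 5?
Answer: 97287/4 ≈ 24322.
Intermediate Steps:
Q(J, N) = 15 + 12*J (Q(J, N) = -3*(J*(-4) - 5) = -3*(-4*J - 5) = -3*(-5 - 4*J) = 15 + 12*J)
V(Y, p) = 6*p + Y*p (V(Y, p) = (Y*p + 6*p) + 0 = (6*p + Y*p) + 0 = 6*p + Y*p)
g(w) = -9*w (g(w) = -w*(6 + 3) = -w*9 = -9*w)
h(c) = -353/4 (h(c) = -1/2 + (-9*(15 + 12*2))/4 = -1/2 + (-9*(15 + 24))/4 = -1/2 + (-9*39)/4 = -1/2 + (1/4)*(-351) = -1/2 - 351/4 = -353/4)
D(t) = -353/4
D(29) + 24410 = -353/4 + 24410 = 97287/4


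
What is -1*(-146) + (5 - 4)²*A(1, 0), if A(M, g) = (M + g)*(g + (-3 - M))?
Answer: 142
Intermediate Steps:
A(M, g) = (M + g)*(-3 + g - M)
-1*(-146) + (5 - 4)²*A(1, 0) = -1*(-146) + (5 - 4)²*(0² - 1*1² - 3*1 - 3*0) = 146 + 1²*(0 - 1*1 - 3 + 0) = 146 + 1*(0 - 1 - 3 + 0) = 146 + 1*(-4) = 146 - 4 = 142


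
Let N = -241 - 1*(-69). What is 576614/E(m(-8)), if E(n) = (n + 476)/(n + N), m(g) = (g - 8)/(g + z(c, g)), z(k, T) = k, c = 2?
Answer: -73229978/359 ≈ -2.0398e+5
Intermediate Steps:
N = -172 (N = -241 + 69 = -172)
m(g) = (-8 + g)/(2 + g) (m(g) = (g - 8)/(g + 2) = (-8 + g)/(2 + g))
E(n) = (476 + n)/(-172 + n) (E(n) = (n + 476)/(n - 172) = (476 + n)/(-172 + n))
576614/E(m(-8)) = 576614/(((476 + (-8 - 8)/(2 - 8))/(-172 + (-8 - 8)/(2 - 8)))) = 576614/(((476 - 16/(-6))/(-172 - 16/(-6)))) = 576614/(((476 - ⅙*(-16))/(-172 - ⅙*(-16)))) = 576614/(((476 + 8/3)/(-172 + 8/3))) = 576614/(((1436/3)/(-508/3))) = 576614/((-3/508*1436/3)) = 576614/(-359/127) = 576614*(-127/359) = -73229978/359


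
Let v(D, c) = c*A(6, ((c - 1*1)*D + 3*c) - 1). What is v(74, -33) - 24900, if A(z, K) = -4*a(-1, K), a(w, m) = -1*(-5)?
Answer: -24240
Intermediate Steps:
a(w, m) = 5
A(z, K) = -20 (A(z, K) = -4*5 = -20)
v(D, c) = -20*c (v(D, c) = c*(-20) = -20*c)
v(74, -33) - 24900 = -20*(-33) - 24900 = 660 - 24900 = -24240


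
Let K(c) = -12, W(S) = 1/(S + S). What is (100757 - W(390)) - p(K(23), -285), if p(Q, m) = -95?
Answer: 78664559/780 ≈ 1.0085e+5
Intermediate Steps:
W(S) = 1/(2*S)
(100757 - W(390)) - p(K(23), -285) = (100757 - 1/(2*390)) - 1*(-95) = (100757 - 1/(2*390)) + 95 = (100757 - 1*1/780) + 95 = (100757 - 1/780) + 95 = 78590459/780 + 95 = 78664559/780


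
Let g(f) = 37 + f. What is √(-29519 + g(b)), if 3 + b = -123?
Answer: 2*I*√7402 ≈ 172.07*I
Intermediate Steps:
b = -126 (b = -3 - 123 = -126)
√(-29519 + g(b)) = √(-29519 + (37 - 126)) = √(-29519 - 89) = √(-29608) = 2*I*√7402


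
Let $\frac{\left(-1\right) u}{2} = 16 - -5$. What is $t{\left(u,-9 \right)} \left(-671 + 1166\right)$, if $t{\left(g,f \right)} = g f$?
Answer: $187110$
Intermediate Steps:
$u = -42$ ($u = - 2 \left(16 - -5\right) = - 2 \left(16 + 5\right) = \left(-2\right) 21 = -42$)
$t{\left(g,f \right)} = f g$
$t{\left(u,-9 \right)} \left(-671 + 1166\right) = \left(-9\right) \left(-42\right) \left(-671 + 1166\right) = 378 \cdot 495 = 187110$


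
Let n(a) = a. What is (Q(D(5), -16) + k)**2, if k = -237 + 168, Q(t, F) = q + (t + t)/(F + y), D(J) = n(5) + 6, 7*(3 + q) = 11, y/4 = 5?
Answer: 826281/196 ≈ 4215.7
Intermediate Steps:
y = 20 (y = 4*5 = 20)
q = -10/7 (q = -3 + (1/7)*11 = -3 + 11/7 = -10/7 ≈ -1.4286)
D(J) = 11 (D(J) = 5 + 6 = 11)
Q(t, F) = -10/7 + 2*t/(20 + F) (Q(t, F) = -10/7 + (t + t)/(F + 20) = -10/7 + (2*t)/(20 + F) = -10/7 + 2*t/(20 + F))
k = -69
(Q(D(5), -16) + k)**2 = (2*(-100 - 5*(-16) + 7*11)/(7*(20 - 16)) - 69)**2 = ((2/7)*(-100 + 80 + 77)/4 - 69)**2 = ((2/7)*(1/4)*57 - 69)**2 = (57/14 - 69)**2 = (-909/14)**2 = 826281/196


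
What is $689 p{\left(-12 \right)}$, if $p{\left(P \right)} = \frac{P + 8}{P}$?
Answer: $\frac{689}{3} \approx 229.67$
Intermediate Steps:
$p{\left(P \right)} = \frac{8 + P}{P}$
$689 p{\left(-12 \right)} = 689 \frac{8 - 12}{-12} = 689 \left(\left(- \frac{1}{12}\right) \left(-4\right)\right) = 689 \cdot \frac{1}{3} = \frac{689}{3}$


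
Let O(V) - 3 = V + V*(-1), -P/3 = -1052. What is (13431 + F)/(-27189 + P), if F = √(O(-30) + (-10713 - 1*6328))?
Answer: -4477/8011 - I*√17038/24033 ≈ -0.55886 - 0.0054313*I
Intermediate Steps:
P = 3156 (P = -3*(-1052) = 3156)
O(V) = 3 (O(V) = 3 + (V + V*(-1)) = 3 + (V - V) = 3 + 0 = 3)
F = I*√17038 (F = √(3 + (-10713 - 1*6328)) = √(3 + (-10713 - 6328)) = √(3 - 17041) = √(-17038) = I*√17038 ≈ 130.53*I)
(13431 + F)/(-27189 + P) = (13431 + I*√17038)/(-27189 + 3156) = (13431 + I*√17038)/(-24033) = (13431 + I*√17038)*(-1/24033) = -4477/8011 - I*√17038/24033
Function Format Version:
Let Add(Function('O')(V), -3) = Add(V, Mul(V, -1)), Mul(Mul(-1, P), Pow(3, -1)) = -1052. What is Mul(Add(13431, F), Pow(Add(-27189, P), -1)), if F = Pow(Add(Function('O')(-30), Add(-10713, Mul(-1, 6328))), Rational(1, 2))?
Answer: Add(Rational(-4477, 8011), Mul(Rational(-1, 24033), I, Pow(17038, Rational(1, 2)))) ≈ Add(-0.55886, Mul(-0.0054313, I))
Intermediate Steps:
P = 3156 (P = Mul(-3, -1052) = 3156)
Function('O')(V) = 3 (Function('O')(V) = Add(3, Add(V, Mul(V, -1))) = Add(3, Add(V, Mul(-1, V))) = Add(3, 0) = 3)
F = Mul(I, Pow(17038, Rational(1, 2))) (F = Pow(Add(3, Add(-10713, Mul(-1, 6328))), Rational(1, 2)) = Pow(Add(3, Add(-10713, -6328)), Rational(1, 2)) = Pow(Add(3, -17041), Rational(1, 2)) = Pow(-17038, Rational(1, 2)) = Mul(I, Pow(17038, Rational(1, 2))) ≈ Mul(130.53, I))
Mul(Add(13431, F), Pow(Add(-27189, P), -1)) = Mul(Add(13431, Mul(I, Pow(17038, Rational(1, 2)))), Pow(Add(-27189, 3156), -1)) = Mul(Add(13431, Mul(I, Pow(17038, Rational(1, 2)))), Pow(-24033, -1)) = Mul(Add(13431, Mul(I, Pow(17038, Rational(1, 2)))), Rational(-1, 24033)) = Add(Rational(-4477, 8011), Mul(Rational(-1, 24033), I, Pow(17038, Rational(1, 2))))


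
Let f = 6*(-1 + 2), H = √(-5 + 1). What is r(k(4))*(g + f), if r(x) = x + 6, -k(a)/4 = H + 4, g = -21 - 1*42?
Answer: 570 + 456*I ≈ 570.0 + 456.0*I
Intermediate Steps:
H = 2*I (H = √(-4) = 2*I ≈ 2.0*I)
f = 6 (f = 6*1 = 6)
g = -63 (g = -21 - 42 = -63)
k(a) = -16 - 8*I (k(a) = -4*(2*I + 4) = -4*(4 + 2*I) = -16 - 8*I)
r(x) = 6 + x
r(k(4))*(g + f) = (6 + (-16 - 8*I))*(-63 + 6) = (-10 - 8*I)*(-57) = 570 + 456*I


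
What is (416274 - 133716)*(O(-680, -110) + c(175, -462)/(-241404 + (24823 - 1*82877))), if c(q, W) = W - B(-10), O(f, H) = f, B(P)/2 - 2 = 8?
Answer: -28768778115282/149729 ≈ -1.9214e+8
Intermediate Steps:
B(P) = 20 (B(P) = 4 + 2*8 = 4 + 16 = 20)
c(q, W) = -20 + W (c(q, W) = W - 1*20 = W - 20 = -20 + W)
(416274 - 133716)*(O(-680, -110) + c(175, -462)/(-241404 + (24823 - 1*82877))) = (416274 - 133716)*(-680 + (-20 - 462)/(-241404 + (24823 - 1*82877))) = 282558*(-680 - 482/(-241404 + (24823 - 82877))) = 282558*(-680 - 482/(-241404 - 58054)) = 282558*(-680 - 482/(-299458)) = 282558*(-680 - 482*(-1/299458)) = 282558*(-680 + 241/149729) = 282558*(-101815479/149729) = -28768778115282/149729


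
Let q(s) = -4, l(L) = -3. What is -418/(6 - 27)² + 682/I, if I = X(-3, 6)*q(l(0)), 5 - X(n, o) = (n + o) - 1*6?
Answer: -157069/7056 ≈ -22.260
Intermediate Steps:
X(n, o) = 11 - n - o (X(n, o) = 5 - ((n + o) - 1*6) = 5 - ((n + o) - 6) = 5 - (-6 + n + o) = 5 + (6 - n - o) = 11 - n - o)
I = -32 (I = (11 - 1*(-3) - 1*6)*(-4) = (11 + 3 - 6)*(-4) = 8*(-4) = -32)
-418/(6 - 27)² + 682/I = -418/(6 - 27)² + 682/(-32) = -418/((-21)²) + 682*(-1/32) = -418/441 - 341/16 = -157069/7056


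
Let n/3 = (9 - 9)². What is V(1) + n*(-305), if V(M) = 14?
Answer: 14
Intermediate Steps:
n = 0 (n = 3*(9 - 9)² = 3*0² = 3*0 = 0)
V(1) + n*(-305) = 14 + 0*(-305) = 14 + 0 = 14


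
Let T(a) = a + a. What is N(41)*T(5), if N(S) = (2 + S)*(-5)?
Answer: -2150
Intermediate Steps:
N(S) = -10 - 5*S
T(a) = 2*a
N(41)*T(5) = (-10 - 5*41)*(2*5) = (-10 - 205)*10 = -215*10 = -2150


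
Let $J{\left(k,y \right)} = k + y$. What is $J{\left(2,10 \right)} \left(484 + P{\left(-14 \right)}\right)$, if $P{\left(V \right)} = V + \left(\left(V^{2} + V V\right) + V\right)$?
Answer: $10176$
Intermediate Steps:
$P{\left(V \right)} = 2 V + 2 V^{2}$ ($P{\left(V \right)} = V + \left(\left(V^{2} + V^{2}\right) + V\right) = V + \left(2 V^{2} + V\right) = V + \left(V + 2 V^{2}\right) = 2 V + 2 V^{2}$)
$J{\left(2,10 \right)} \left(484 + P{\left(-14 \right)}\right) = \left(2 + 10\right) \left(484 + 2 \left(-14\right) \left(1 - 14\right)\right) = 12 \left(484 + 2 \left(-14\right) \left(-13\right)\right) = 12 \left(484 + 364\right) = 12 \cdot 848 = 10176$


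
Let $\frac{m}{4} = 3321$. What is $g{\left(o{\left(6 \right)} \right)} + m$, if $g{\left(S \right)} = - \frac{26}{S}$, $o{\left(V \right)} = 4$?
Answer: $\frac{26555}{2} \approx 13278.0$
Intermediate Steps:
$m = 13284$ ($m = 4 \cdot 3321 = 13284$)
$g{\left(o{\left(6 \right)} \right)} + m = - \frac{26}{4} + 13284 = \left(-26\right) \frac{1}{4} + 13284 = - \frac{13}{2} + 13284 = \frac{26555}{2}$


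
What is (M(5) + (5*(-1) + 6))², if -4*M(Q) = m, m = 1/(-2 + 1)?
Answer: 25/16 ≈ 1.5625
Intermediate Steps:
m = -1 (m = 1/(-1) = -1)
M(Q) = ¼ (M(Q) = -¼*(-1) = ¼)
(M(5) + (5*(-1) + 6))² = (¼ + (5*(-1) + 6))² = (¼ + (-5 + 6))² = (¼ + 1)² = (5/4)² = 25/16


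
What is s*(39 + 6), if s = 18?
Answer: 810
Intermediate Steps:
s*(39 + 6) = 18*(39 + 6) = 18*45 = 810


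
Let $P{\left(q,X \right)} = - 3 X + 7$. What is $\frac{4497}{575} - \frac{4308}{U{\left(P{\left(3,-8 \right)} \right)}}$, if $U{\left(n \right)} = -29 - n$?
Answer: $\frac{45782}{575} \approx 79.621$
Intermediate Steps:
$P{\left(q,X \right)} = 7 - 3 X$
$\frac{4497}{575} - \frac{4308}{U{\left(P{\left(3,-8 \right)} \right)}} = \frac{4497}{575} - \frac{4308}{-29 - \left(7 - -24\right)} = 4497 \cdot \frac{1}{575} - \frac{4308}{-29 - \left(7 + 24\right)} = \frac{4497}{575} - \frac{4308}{-29 - 31} = \frac{4497}{575} - \frac{4308}{-60} = \frac{4497}{575} - - \frac{359}{5} = \frac{4497}{575} + \frac{359}{5} = \frac{45782}{575}$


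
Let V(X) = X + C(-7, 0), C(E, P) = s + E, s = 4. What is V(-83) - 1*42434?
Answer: -42520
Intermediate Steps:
C(E, P) = 4 + E
V(X) = -3 + X (V(X) = X + (4 - 7) = X - 3 = -3 + X)
V(-83) - 1*42434 = (-3 - 83) - 1*42434 = -86 - 42434 = -42520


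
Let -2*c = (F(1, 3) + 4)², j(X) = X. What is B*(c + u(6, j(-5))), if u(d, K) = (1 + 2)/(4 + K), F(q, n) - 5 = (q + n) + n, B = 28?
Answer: -3668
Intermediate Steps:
F(q, n) = 5 + q + 2*n (F(q, n) = 5 + ((q + n) + n) = 5 + ((n + q) + n) = 5 + (q + 2*n) = 5 + q + 2*n)
u(d, K) = 3/(4 + K)
c = -128 (c = -((5 + 1 + 2*3) + 4)²/2 = -((5 + 1 + 6) + 4)²/2 = -(12 + 4)²/2 = -½*16² = -½*256 = -128)
B*(c + u(6, j(-5))) = 28*(-128 + 3/(4 - 5)) = 28*(-128 + 3/(-1)) = 28*(-128 + 3*(-1)) = 28*(-128 - 3) = 28*(-131) = -3668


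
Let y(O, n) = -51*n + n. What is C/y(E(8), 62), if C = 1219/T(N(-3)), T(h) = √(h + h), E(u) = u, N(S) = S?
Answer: 1219*I*√6/18600 ≈ 0.16053*I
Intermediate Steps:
y(O, n) = -50*n
T(h) = √2*√h (T(h) = √(2*h) = √2*√h)
C = -1219*I*√6/6 (C = 1219/((√2*√(-3))) = 1219/((√2*(I*√3))) = 1219/((I*√6)) = 1219*(-I*√6/6) = -1219*I*√6/6 ≈ -497.65*I)
C/y(E(8), 62) = (-1219*I*√6/6)/((-50*62)) = -1219*I*√6/6/(-3100) = -1219*I*√6/6*(-1/3100) = 1219*I*√6/18600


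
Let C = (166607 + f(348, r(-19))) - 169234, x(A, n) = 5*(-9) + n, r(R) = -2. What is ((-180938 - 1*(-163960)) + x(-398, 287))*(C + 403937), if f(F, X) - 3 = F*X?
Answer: -6704726112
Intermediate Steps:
f(F, X) = 3 + F*X
x(A, n) = -45 + n
C = -3320 (C = (166607 + (3 + 348*(-2))) - 169234 = (166607 + (3 - 696)) - 169234 = (166607 - 693) - 169234 = 165914 - 169234 = -3320)
((-180938 - 1*(-163960)) + x(-398, 287))*(C + 403937) = ((-180938 - 1*(-163960)) + (-45 + 287))*(-3320 + 403937) = ((-180938 + 163960) + 242)*400617 = (-16978 + 242)*400617 = -16736*400617 = -6704726112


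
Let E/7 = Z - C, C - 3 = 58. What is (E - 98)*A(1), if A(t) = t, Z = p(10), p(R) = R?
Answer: -455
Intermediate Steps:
Z = 10
C = 61 (C = 3 + 58 = 61)
E = -357 (E = 7*(10 - 1*61) = 7*(10 - 61) = 7*(-51) = -357)
(E - 98)*A(1) = (-357 - 98)*1 = -455*1 = -455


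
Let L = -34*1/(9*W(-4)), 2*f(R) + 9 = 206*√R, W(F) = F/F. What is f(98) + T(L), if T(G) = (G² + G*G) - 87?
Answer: -10199/162 + 721*√2 ≈ 956.69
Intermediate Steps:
W(F) = 1
f(R) = -9/2 + 103*√R (f(R) = -9/2 + (206*√R)/2 = -9/2 + 103*√R)
L = -34/9 (L = -34/(9*1) = -34/9 ≈ -3.7778)
T(G) = -87 + 2*G² (T(G) = (G² + G²) - 87 = 2*G² - 87 = -87 + 2*G²)
f(98) + T(L) = (-9/2 + 103*√98) + (-87 + 2*(-34/9)²) = (-9/2 + 103*(7*√2)) + (-87 + 2*(1156/81)) = (-9/2 + 721*√2) + (-87 + 2312/81) = (-9/2 + 721*√2) - 4735/81 = -10199/162 + 721*√2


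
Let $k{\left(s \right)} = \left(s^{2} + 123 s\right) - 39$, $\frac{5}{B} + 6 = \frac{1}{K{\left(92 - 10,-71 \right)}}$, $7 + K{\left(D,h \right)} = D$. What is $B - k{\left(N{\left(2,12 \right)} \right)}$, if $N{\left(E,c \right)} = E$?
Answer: $- \frac{95114}{449} \approx -211.84$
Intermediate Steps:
$K{\left(D,h \right)} = -7 + D$
$B = - \frac{375}{449}$ ($B = \frac{5}{-6 + \frac{1}{-7 + \left(92 - 10\right)}} = \frac{5}{-6 + \frac{1}{-7 + 82}} = \frac{5}{-6 + \frac{1}{75}} = \frac{5}{- \frac{449}{75}} = 5 \left(- \frac{75}{449}\right) = - \frac{375}{449} \approx -0.83519$)
$k{\left(s \right)} = -39 + s^{2} + 123 s$
$B - k{\left(N{\left(2,12 \right)} \right)} = - \frac{375}{449} - \left(-39 + 2^{2} + 123 \cdot 2\right) = - \frac{375}{449} - \left(-39 + 4 + 246\right) = - \frac{375}{449} - 211 = - \frac{95114}{449}$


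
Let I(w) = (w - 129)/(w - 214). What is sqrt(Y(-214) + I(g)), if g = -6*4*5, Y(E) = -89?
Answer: I*sqrt(9845318)/334 ≈ 9.3944*I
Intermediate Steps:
g = -120 (g = -24*5 = -120)
I(w) = (-129 + w)/(-214 + w)
sqrt(Y(-214) + I(g)) = sqrt(-89 + (-129 - 120)/(-214 - 120)) = sqrt(-89 - 249/(-334)) = sqrt(-89 - 1/334*(-249)) = sqrt(-89 + 249/334) = sqrt(-29477/334) = I*sqrt(9845318)/334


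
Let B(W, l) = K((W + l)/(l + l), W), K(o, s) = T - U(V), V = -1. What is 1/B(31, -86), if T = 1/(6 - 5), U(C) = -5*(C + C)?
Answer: -1/9 ≈ -0.11111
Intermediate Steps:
U(C) = -10*C
T = 1 (T = 1/1 = 1)
K(o, s) = -9 (K(o, s) = 1 - (-10)*(-1) = 1 - 1*10 = 1 - 10 = -9)
B(W, l) = -9
1/B(31, -86) = 1/(-9) = -1/9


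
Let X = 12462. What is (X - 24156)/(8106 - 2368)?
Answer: -5847/2869 ≈ -2.0380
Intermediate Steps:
(X - 24156)/(8106 - 2368) = (12462 - 24156)/(8106 - 2368) = -11694/5738 = -11694*1/5738 = -5847/2869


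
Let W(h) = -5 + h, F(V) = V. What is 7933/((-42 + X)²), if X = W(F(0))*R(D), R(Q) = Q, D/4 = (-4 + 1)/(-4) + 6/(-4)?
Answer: 7933/729 ≈ 10.882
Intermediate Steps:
D = -3 (D = 4*((-4 + 1)/(-4) + 6/(-4)) = 4*(-3*(-¼) + 6*(-¼)) = 4*(¾ - 3/2) = 4*(-¾) = -3)
X = 15 (X = (-5 + 0)*(-3) = -5*(-3) = 15)
7933/((-42 + X)²) = 7933/((-42 + 15)²) = 7933/((-27)²) = 7933/729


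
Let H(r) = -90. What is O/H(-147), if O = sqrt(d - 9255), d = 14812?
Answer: -sqrt(5557)/90 ≈ -0.82828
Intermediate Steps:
O = sqrt(5557) (O = sqrt(14812 - 9255) = sqrt(5557) ≈ 74.545)
O/H(-147) = sqrt(5557)/(-90) = sqrt(5557)*(-1/90) = -sqrt(5557)/90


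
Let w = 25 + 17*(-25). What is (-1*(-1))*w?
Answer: -400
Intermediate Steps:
w = -400 (w = 25 - 425 = -400)
(-1*(-1))*w = -1*(-1)*(-400) = 1*(-400) = -400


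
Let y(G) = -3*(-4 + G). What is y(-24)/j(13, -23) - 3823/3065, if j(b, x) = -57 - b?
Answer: -7501/3065 ≈ -2.4473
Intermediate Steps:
y(G) = 12 - 3*G
y(-24)/j(13, -23) - 3823/3065 = (12 - 3*(-24))/(-57 - 1*13) - 3823/3065 = (12 + 72)/(-57 - 13) - 3823*1/3065 = 84/(-70) - 3823/3065 = 84*(-1/70) - 3823/3065 = -6/5 - 3823/3065 = -7501/3065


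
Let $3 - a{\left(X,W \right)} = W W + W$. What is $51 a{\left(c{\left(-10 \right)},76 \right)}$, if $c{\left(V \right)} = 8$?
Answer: $-298299$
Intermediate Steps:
$a{\left(X,W \right)} = 3 - W - W^{2}$ ($a{\left(X,W \right)} = 3 - \left(W W + W\right) = 3 - \left(W^{2} + W\right) = 3 - \left(W + W^{2}\right) = 3 - W - W^{2}$)
$51 a{\left(c{\left(-10 \right)},76 \right)} = 51 \left(3 - 76 - 76^{2}\right) = 51 \left(3 - 76 - 5776\right) = 51 \left(-5849\right) = -298299$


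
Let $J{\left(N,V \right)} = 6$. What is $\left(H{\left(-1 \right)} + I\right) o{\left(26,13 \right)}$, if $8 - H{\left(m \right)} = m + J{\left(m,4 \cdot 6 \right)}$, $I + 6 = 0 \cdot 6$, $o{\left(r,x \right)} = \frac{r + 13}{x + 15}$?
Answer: $- \frac{117}{28} \approx -4.1786$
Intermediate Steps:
$o{\left(r,x \right)} = \frac{13 + r}{15 + x}$
$I = -6$ ($I = -6 + 0 \cdot 6 = -6 + 0 = -6$)
$H{\left(m \right)} = 2 - m$ ($H{\left(m \right)} = 8 - \left(m + 6\right) = 8 - \left(6 + m\right) = 2 - m$)
$\left(H{\left(-1 \right)} + I\right) o{\left(26,13 \right)} = \left(\left(2 - -1\right) - 6\right) \frac{13 + 26}{15 + 13} = \left(\left(2 + 1\right) - 6\right) \frac{1}{28} \cdot 39 = \left(3 - 6\right) \frac{1}{28} \cdot 39 = \left(-3\right) \frac{39}{28} = - \frac{117}{28}$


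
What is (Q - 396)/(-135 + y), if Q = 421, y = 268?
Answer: 25/133 ≈ 0.18797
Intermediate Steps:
(Q - 396)/(-135 + y) = (421 - 396)/(-135 + 268) = 25/133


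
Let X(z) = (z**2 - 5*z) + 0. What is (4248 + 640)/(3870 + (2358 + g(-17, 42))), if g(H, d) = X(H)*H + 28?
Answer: -2444/51 ≈ -47.922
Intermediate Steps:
X(z) = z**2 - 5*z
g(H, d) = 28 + H**2*(-5 + H) (g(H, d) = (H*(-5 + H))*H + 28 = H**2*(-5 + H) + 28 = 28 + H**2*(-5 + H))
(4248 + 640)/(3870 + (2358 + g(-17, 42))) = (4248 + 640)/(3870 + (2358 + (28 + (-17)**2*(-5 - 17)))) = 4888/(3870 + (2358 + (28 + 289*(-22)))) = 4888/(3870 + (2358 + (28 - 6358))) = 4888/(3870 + (2358 - 6330)) = 4888/(3870 - 3972) = 4888/(-102) = 4888*(-1/102) = -2444/51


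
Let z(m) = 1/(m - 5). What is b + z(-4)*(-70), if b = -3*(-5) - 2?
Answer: 187/9 ≈ 20.778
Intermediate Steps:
b = 13 (b = 15 - 2 = 13)
z(m) = 1/(-5 + m)
b + z(-4)*(-70) = 13 - 70/(-5 - 4) = 13 - 70/(-9) = 13 - ⅑*(-70) = 13 + 70/9 = 187/9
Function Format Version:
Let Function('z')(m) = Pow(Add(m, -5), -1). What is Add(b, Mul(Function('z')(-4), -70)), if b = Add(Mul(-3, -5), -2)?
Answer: Rational(187, 9) ≈ 20.778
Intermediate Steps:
b = 13 (b = Add(15, -2) = 13)
Function('z')(m) = Pow(Add(-5, m), -1)
Add(b, Mul(Function('z')(-4), -70)) = Add(13, Mul(Pow(Add(-5, -4), -1), -70)) = Add(13, Mul(Pow(-9, -1), -70)) = Add(13, Mul(Rational(-1, 9), -70)) = Add(13, Rational(70, 9)) = Rational(187, 9)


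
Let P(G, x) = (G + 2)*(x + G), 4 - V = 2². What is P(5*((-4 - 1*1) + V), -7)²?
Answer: 541696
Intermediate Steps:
V = 0 (V = 4 - 1*2² = 4 - 1*4 = 4 - 4 = 0)
P(G, x) = (2 + G)*(G + x)
P(5*((-4 - 1*1) + V), -7)² = ((5*((-4 - 1*1) + 0))² + 2*(5*((-4 - 1*1) + 0)) + 2*(-7) + (5*((-4 - 1*1) + 0))*(-7))² = ((5*((-4 - 1) + 0))² + 2*(5*((-4 - 1) + 0)) - 14 + (5*((-4 - 1) + 0))*(-7))² = ((5*(-5 + 0))² + 2*(5*(-5 + 0)) - 14 + (5*(-5 + 0))*(-7))² = ((5*(-5))² + 2*(5*(-5)) - 14 + (5*(-5))*(-7))² = ((-25)² + 2*(-25) - 14 - 25*(-7))² = (625 - 50 - 14 + 175)² = 736² = 541696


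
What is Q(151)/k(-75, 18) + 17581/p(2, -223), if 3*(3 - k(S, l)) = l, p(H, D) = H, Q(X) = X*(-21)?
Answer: 19695/2 ≈ 9847.5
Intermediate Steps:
Q(X) = -21*X
k(S, l) = 3 - l/3
Q(151)/k(-75, 18) + 17581/p(2, -223) = (-21*151)/(3 - ⅓*18) + 17581/2 = -3171/(3 - 6) + 17581*(½) = -3171/(-3) + 17581/2 = -3171*(-⅓) + 17581/2 = 1057 + 17581/2 = 19695/2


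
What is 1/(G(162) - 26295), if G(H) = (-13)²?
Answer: -1/26126 ≈ -3.8276e-5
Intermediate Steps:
G(H) = 169
1/(G(162) - 26295) = 1/(169 - 26295) = 1/(-26126) = -1/26126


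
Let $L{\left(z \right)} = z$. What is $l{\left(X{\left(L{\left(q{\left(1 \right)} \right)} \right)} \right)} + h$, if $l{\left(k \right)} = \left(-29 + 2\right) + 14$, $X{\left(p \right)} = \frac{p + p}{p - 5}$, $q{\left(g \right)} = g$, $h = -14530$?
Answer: $-14543$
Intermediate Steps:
$X{\left(p \right)} = \frac{2 p}{-5 + p}$
$l{\left(k \right)} = -13$ ($l{\left(k \right)} = -27 + 14 = -13$)
$l{\left(X{\left(L{\left(q{\left(1 \right)} \right)} \right)} \right)} + h = -13 - 14530 = -14543$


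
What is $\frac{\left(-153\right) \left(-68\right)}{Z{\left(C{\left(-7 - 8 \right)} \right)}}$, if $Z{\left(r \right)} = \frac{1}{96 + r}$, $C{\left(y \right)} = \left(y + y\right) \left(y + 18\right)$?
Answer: $62424$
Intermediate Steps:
$C{\left(y \right)} = 2 y \left(18 + y\right)$
$\frac{\left(-153\right) \left(-68\right)}{Z{\left(C{\left(-7 - 8 \right)} \right)}} = \frac{\left(-153\right) \left(-68\right)}{\frac{1}{96 + 2 \left(-7 - 8\right) \left(18 - 15\right)}} = \frac{10404}{\frac{1}{96 + 2 \left(-7 - 8\right) \left(18 - 15\right)}} = \frac{10404}{\frac{1}{96 + 2 \left(-15\right) \left(18 - 15\right)}} = \frac{10404}{\frac{1}{96 + 2 \left(-15\right) 3}} = \frac{10404}{\frac{1}{96 - 90}} = \frac{10404}{\frac{1}{6}} = 10404 \frac{1}{\frac{1}{6}} = 10404 \cdot 6 = 62424$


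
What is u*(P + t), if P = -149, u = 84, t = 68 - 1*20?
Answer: -8484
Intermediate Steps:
t = 48 (t = 68 - 20 = 48)
u*(P + t) = 84*(-149 + 48) = 84*(-101) = -8484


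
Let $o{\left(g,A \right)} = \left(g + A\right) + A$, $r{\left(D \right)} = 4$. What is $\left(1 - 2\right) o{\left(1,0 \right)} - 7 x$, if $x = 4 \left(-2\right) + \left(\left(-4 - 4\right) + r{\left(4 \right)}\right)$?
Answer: $83$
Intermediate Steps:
$o{\left(g,A \right)} = g + 2 A$ ($o{\left(g,A \right)} = \left(A + g\right) + A = g + 2 A$)
$x = -12$ ($x = 4 \left(-2\right) + \left(\left(-4 - 4\right) + 4\right) = -8 + \left(-8 + 4\right) = -8 - 4 = -12$)
$\left(1 - 2\right) o{\left(1,0 \right)} - 7 x = \left(1 - 2\right) \left(1 + 2 \cdot 0\right) - -84 = - (1 + 0) + 84 = \left(-1\right) 1 + 84 = -1 + 84 = 83$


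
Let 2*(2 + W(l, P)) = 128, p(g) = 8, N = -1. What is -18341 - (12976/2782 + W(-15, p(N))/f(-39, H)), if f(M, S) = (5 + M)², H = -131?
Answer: -14749920503/803998 ≈ -18346.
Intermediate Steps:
W(l, P) = 62 (W(l, P) = -2 + (½)*128 = -2 + 64 = 62)
-18341 - (12976/2782 + W(-15, p(N))/f(-39, H)) = -18341 - (12976/2782 + 62/((5 - 39)²)) = -18341 - (12976*(1/2782) + 62/((-34)²)) = -18341 - (6488/1391 + 62/1156) = -18341 - (6488/1391 + 62*(1/1156)) = -18341 - (6488/1391 + 31/578) = -18341 - 1*3793185/803998 = -18341 - 3793185/803998 = -14749920503/803998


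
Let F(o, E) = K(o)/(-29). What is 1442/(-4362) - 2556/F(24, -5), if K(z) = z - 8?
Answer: 40413227/8724 ≈ 4632.4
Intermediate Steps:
K(z) = -8 + z
F(o, E) = 8/29 - o/29 (F(o, E) = (-8 + o)/(-29) = (-8 + o)*(-1/29) = 8/29 - o/29)
1442/(-4362) - 2556/F(24, -5) = 1442/(-4362) - 2556/(8/29 - 1/29*24) = 1442*(-1/4362) - 2556/(8/29 - 24/29) = -721/2181 - 2556/(-16/29) = -721/2181 - 2556*(-29/16) = -721/2181 + 18531/4 = 40413227/8724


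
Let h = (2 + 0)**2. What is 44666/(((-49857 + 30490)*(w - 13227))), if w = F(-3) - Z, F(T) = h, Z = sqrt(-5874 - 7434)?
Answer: 590618518/3386533703579 - 89332*I*sqrt(3327)/3386533703579 ≈ 0.0001744 - 1.5215e-6*I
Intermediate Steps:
h = 4 (h = 2**2 = 4)
Z = 2*I*sqrt(3327) (Z = sqrt(-13308) = 2*I*sqrt(3327) ≈ 115.36*I)
F(T) = 4
w = 4 - 2*I*sqrt(3327) ≈ 4.0 - 115.36*I
44666/(((-49857 + 30490)*(w - 13227))) = 44666/(((-49857 + 30490)*((4 - 2*I*sqrt(3327)) - 13227))) = 44666/((-19367*(-13223 - 2*I*sqrt(3327)))) = 44666/(256089841 + 38734*I*sqrt(3327))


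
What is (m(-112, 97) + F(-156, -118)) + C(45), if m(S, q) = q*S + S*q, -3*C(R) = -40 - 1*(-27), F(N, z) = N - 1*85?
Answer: -65894/3 ≈ -21965.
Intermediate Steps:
F(N, z) = -85 + N (F(N, z) = N - 85 = -85 + N)
C(R) = 13/3 (C(R) = -(-40 - 1*(-27))/3 = -(-40 + 27)/3 = -⅓*(-13) = 13/3)
m(S, q) = 2*S*q (m(S, q) = S*q + S*q = 2*S*q)
(m(-112, 97) + F(-156, -118)) + C(45) = (2*(-112)*97 + (-85 - 156)) + 13/3 = (-21728 - 241) + 13/3 = -21969 + 13/3 = -65894/3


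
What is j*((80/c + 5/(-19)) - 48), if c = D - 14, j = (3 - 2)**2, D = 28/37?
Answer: -50557/931 ≈ -54.304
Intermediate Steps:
D = 28/37 (D = 28*(1/37) = 28/37 ≈ 0.75676)
j = 1 (j = 1**2 = 1)
c = -490/37 (c = 28/37 - 14 = -490/37 ≈ -13.243)
j*((80/c + 5/(-19)) - 48) = 1*((80/(-490/37) + 5/(-19)) - 48) = 1*((80*(-37/490) + 5*(-1/19)) - 48) = 1*((-296/49 - 5/19) - 48) = 1*(-5869/931 - 48) = 1*(-50557/931) = -50557/931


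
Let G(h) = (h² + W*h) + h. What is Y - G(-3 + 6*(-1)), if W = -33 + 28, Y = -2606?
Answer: -2723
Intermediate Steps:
W = -5
G(h) = h² - 4*h (G(h) = (h² - 5*h) + h = h² - 4*h)
Y - G(-3 + 6*(-1)) = -2606 - (-3 + 6*(-1))*(-4 + (-3 + 6*(-1))) = -2606 - (-3 - 6)*(-4 + (-3 - 6)) = -2606 - (-9)*(-4 - 9) = -2606 - (-9)*(-13) = -2606 - 1*117 = -2606 - 117 = -2723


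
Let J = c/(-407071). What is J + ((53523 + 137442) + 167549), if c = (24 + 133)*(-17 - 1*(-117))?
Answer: 145940636794/407071 ≈ 3.5851e+5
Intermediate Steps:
c = 15700 (c = 157*(-17 + 117) = 157*100 = 15700)
J = -15700/407071 (J = 15700/(-407071) = 15700*(-1/407071) = -15700/407071 ≈ -0.038568)
J + ((53523 + 137442) + 167549) = -15700/407071 + ((53523 + 137442) + 167549) = -15700/407071 + (190965 + 167549) = -15700/407071 + 358514 = 145940636794/407071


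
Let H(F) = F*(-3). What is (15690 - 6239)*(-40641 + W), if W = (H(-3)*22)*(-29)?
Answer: -438365733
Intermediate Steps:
H(F) = -3*F
W = -5742 (W = (-3*(-3)*22)*(-29) = (9*22)*(-29) = 198*(-29) = -5742)
(15690 - 6239)*(-40641 + W) = (15690 - 6239)*(-40641 - 5742) = 9451*(-46383) = -438365733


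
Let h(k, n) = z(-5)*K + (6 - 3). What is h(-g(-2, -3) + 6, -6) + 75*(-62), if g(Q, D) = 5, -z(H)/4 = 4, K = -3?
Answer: -4599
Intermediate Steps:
z(H) = -16 (z(H) = -4*4 = -16)
h(k, n) = 51 (h(k, n) = -16*(-3) + (6 - 3) = 48 + 3 = 51)
h(-g(-2, -3) + 6, -6) + 75*(-62) = 51 + 75*(-62) = 51 - 4650 = -4599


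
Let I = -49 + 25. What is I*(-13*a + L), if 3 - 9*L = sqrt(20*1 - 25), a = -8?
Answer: -2504 + 8*I*sqrt(5)/3 ≈ -2504.0 + 5.9628*I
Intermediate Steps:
I = -24
L = 1/3 - I*sqrt(5)/9 (L = 1/3 - sqrt(20*1 - 25)/9 = 1/3 - sqrt(20 - 25)/9 = 1/3 - I*sqrt(5)/9 ≈ 0.33333 - 0.24845*I)
I*(-13*a + L) = -24*(-13*(-8) + (1/3 - I*sqrt(5)/9)) = -24*(104 + (1/3 - I*sqrt(5)/9)) = -24*(313/3 - I*sqrt(5)/9) = -2504 + 8*I*sqrt(5)/3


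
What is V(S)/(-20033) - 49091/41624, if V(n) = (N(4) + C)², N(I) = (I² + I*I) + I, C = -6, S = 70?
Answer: -1020901603/833853592 ≈ -1.2243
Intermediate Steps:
N(I) = I + 2*I² (N(I) = (I² + I²) + I = 2*I² + I = I + 2*I²)
V(n) = 900 (V(n) = (4*(1 + 2*4) - 6)² = (4*(1 + 8) - 6)² = (4*9 - 6)² = (36 - 6)² = 30² = 900)
V(S)/(-20033) - 49091/41624 = 900/(-20033) - 49091/41624 = 900*(-1/20033) - 49091*1/41624 = -900/20033 - 49091/41624 = -1020901603/833853592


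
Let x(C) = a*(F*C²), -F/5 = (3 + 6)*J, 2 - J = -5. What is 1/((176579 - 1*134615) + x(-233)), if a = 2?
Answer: -1/34160106 ≈ -2.9274e-8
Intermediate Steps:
J = 7 (J = 2 - 1*(-5) = 2 + 5 = 7)
F = -315 (F = -5*(3 + 6)*7 = -45*7 = -5*63 = -315)
x(C) = -630*C² (x(C) = 2*(-315*C²) = -630*C²)
1/((176579 - 1*134615) + x(-233)) = 1/((176579 - 1*134615) - 630*(-233)²) = 1/((176579 - 134615) - 630*54289) = 1/(41964 - 34202070) = 1/(-34160106) = -1/34160106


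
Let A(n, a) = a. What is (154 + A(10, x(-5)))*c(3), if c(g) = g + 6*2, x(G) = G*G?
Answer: 2685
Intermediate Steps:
x(G) = G²
c(g) = 12 + g (c(g) = g + 12 = 12 + g)
(154 + A(10, x(-5)))*c(3) = (154 + (-5)²)*(12 + 3) = (154 + 25)*15 = 179*15 = 2685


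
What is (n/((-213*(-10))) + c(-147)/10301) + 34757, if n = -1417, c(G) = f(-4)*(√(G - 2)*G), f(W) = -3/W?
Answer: 74030993/2130 - 441*I*√149/41204 ≈ 34756.0 - 0.13064*I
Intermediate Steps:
c(G) = 3*G*√(-2 + G)/4 (c(G) = (-3/(-4))*(√(G - 2)*G) = (-3*(-¼))*(√(-2 + G)*G) = 3*(G*√(-2 + G))/4 = 3*G*√(-2 + G)/4)
(n/((-213*(-10))) + c(-147)/10301) + 34757 = (-1417/((-213*(-10))) + ((¾)*(-147)*√(-2 - 147))/10301) + 34757 = (-1417/2130 + ((¾)*(-147)*√(-149))*(1/10301)) + 34757 = (-1417*1/2130 + ((¾)*(-147)*(I*√149))*(1/10301)) + 34757 = (-1417/2130 - 441*I*√149/4*(1/10301)) + 34757 = (-1417/2130 - 441*I*√149/41204) + 34757 = 74030993/2130 - 441*I*√149/41204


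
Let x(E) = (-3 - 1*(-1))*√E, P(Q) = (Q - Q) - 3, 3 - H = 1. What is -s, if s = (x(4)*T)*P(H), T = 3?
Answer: -36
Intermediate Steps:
H = 2 (H = 3 - 1*1 = 3 - 1 = 2)
P(Q) = -3 (P(Q) = 0 - 3 = -3)
x(E) = -2*√E (x(E) = (-3 + 1)*√E = -2*√E)
s = 36 (s = (-2*√4*3)*(-3) = (-2*2*3)*(-3) = -4*3*(-3) = -12*(-3) = 36)
-s = -1*36 = -36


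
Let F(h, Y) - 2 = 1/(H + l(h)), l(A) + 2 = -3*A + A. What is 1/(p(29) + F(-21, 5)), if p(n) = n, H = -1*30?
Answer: 10/311 ≈ 0.032154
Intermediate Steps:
H = -30
l(A) = -2 - 2*A (l(A) = -2 + (-3*A + A) = -2 - 2*A)
F(h, Y) = 2 + 1/(-32 - 2*h) (F(h, Y) = 2 + 1/(-30 + (-2 - 2*h)) = 2 + 1/(-32 - 2*h))
1/(p(29) + F(-21, 5)) = 1/(29 + (63 + 4*(-21))/(2*(16 - 21))) = 1/(29 + (½)*(63 - 84)/(-5)) = 1/(29 + (½)*(-⅕)*(-21)) = 1/(29 + 21/10) = 1/(311/10) = 10/311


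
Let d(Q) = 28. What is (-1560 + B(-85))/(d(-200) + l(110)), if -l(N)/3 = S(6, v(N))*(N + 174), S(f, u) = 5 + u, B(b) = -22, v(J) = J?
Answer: 791/48976 ≈ 0.016151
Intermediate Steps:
l(N) = -3*(5 + N)*(174 + N) (l(N) = -3*(5 + N)*(N + 174) = -3*(5 + N)*(174 + N))
(-1560 + B(-85))/(d(-200) + l(110)) = (-1560 - 22)/(28 - 3*(5 + 110)*(174 + 110)) = -1582/(28 - 3*115*284) = -1582/(28 - 97980) = -1582/(-97952) = -1582*(-1/97952) = 791/48976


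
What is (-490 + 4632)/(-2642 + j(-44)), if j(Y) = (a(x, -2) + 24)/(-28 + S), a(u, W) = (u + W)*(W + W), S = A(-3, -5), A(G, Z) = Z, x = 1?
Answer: -68343/43607 ≈ -1.5672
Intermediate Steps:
S = -5
a(u, W) = 2*W*(W + u) (a(u, W) = (W + u)*(2*W) = 2*W*(W + u))
j(Y) = -28/33 (j(Y) = (2*(-2)*(-2 + 1) + 24)/(-28 - 5) = (2*(-2)*(-1) + 24)/(-33) = (4 + 24)*(-1/33) = 28*(-1/33) = -28/33)
(-490 + 4632)/(-2642 + j(-44)) = (-490 + 4632)/(-2642 - 28/33) = 4142/(-87214/33) = 4142*(-33/87214) = -68343/43607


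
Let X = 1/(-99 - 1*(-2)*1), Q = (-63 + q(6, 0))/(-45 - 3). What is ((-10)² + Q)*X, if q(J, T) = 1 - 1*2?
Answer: -304/291 ≈ -1.0447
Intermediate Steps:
q(J, T) = -1 (q(J, T) = 1 - 2 = -1)
Q = 4/3 (Q = (-63 - 1)/(-45 - 3) = -64/(-48) = -64*(-1/48) = 4/3 ≈ 1.3333)
X = -1/97 (X = 1/(-99 + 2*1) = 1/(-99 + 2) = 1/(-97) = -1/97 ≈ -0.010309)
((-10)² + Q)*X = ((-10)² + 4/3)*(-1/97) = (100 + 4/3)*(-1/97) = (304/3)*(-1/97) = -304/291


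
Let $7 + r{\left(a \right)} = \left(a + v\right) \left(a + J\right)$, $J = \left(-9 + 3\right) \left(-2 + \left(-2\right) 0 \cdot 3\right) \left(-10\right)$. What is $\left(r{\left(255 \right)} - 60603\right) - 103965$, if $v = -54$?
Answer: $-137440$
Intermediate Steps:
$J = -120$ ($J = - 6 \left(-2 + 0 \cdot 3\right) \left(-10\right) = - 6 \left(-2 + 0\right) \left(-10\right) = \left(-6\right) \left(-2\right) \left(-10\right) = 12 \left(-10\right) = -120$)
$r{\left(a \right)} = -7 + \left(-120 + a\right) \left(-54 + a\right)$ ($r{\left(a \right)} = -7 + \left(a - 54\right) \left(a - 120\right) = -7 + \left(-54 + a\right) \left(-120 + a\right) = -7 + \left(-120 + a\right) \left(-54 + a\right)$)
$\left(r{\left(255 \right)} - 60603\right) - 103965 = \left(\left(6473 + 255^{2} - 44370\right) - 60603\right) - 103965 = \left(\left(6473 + 65025 - 44370\right) - 60603\right) - 103965 = \left(27128 - 60603\right) - 103965 = -33475 - 103965 = -137440$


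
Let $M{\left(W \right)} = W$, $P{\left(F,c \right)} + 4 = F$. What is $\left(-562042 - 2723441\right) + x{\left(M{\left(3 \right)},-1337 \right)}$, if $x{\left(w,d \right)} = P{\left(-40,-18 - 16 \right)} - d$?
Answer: $-3284190$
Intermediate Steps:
$P{\left(F,c \right)} = -4 + F$
$x{\left(w,d \right)} = -44 - d$ ($x{\left(w,d \right)} = \left(-4 - 40\right) - d = -44 - d$)
$\left(-562042 - 2723441\right) + x{\left(M{\left(3 \right)},-1337 \right)} = \left(-562042 - 2723441\right) - -1293 = -3285483 + \left(-44 + 1337\right) = -3285483 + 1293 = -3284190$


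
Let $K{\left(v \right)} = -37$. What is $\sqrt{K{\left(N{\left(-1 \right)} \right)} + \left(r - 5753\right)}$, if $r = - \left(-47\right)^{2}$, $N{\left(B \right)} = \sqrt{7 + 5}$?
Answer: $i \sqrt{7999} \approx 89.437 i$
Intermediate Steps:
$N{\left(B \right)} = 2 \sqrt{3}$ ($N{\left(B \right)} = \sqrt{12} = 2 \sqrt{3}$)
$r = -2209$ ($r = \left(-1\right) 2209 = -2209$)
$\sqrt{K{\left(N{\left(-1 \right)} \right)} + \left(r - 5753\right)} = \sqrt{-37 - 7962} = \sqrt{-7999} = i \sqrt{7999}$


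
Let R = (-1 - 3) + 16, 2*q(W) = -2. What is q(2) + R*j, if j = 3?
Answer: 35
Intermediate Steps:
q(W) = -1 (q(W) = (½)*(-2) = -1)
R = 12 (R = -4 + 16 = 12)
q(2) + R*j = -1 + 12*3 = -1 + 36 = 35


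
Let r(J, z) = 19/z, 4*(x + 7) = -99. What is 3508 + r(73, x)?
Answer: 445440/127 ≈ 3507.4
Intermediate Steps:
x = -127/4 (x = -7 + (1/4)*(-99) = -7 - 99/4 = -127/4 ≈ -31.750)
3508 + r(73, x) = 3508 + 19/(-127/4) = 3508 + 19*(-4/127) = 3508 - 76/127 = 445440/127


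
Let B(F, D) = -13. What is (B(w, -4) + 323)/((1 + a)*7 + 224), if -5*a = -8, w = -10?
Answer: 1550/1211 ≈ 1.2799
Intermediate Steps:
a = 8/5 (a = -⅕*(-8) = 8/5 ≈ 1.6000)
(B(w, -4) + 323)/((1 + a)*7 + 224) = (-13 + 323)/((1 + 8/5)*7 + 224) = 310/((13/5)*7 + 224) = 310/(91/5 + 224) = 310/(1211/5) = 310*(5/1211) = 1550/1211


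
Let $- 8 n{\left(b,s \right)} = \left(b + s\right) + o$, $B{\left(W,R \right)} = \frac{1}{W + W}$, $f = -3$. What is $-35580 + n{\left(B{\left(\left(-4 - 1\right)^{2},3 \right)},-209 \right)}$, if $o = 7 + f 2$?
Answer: $- \frac{14221601}{400} \approx -35554.0$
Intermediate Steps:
$B{\left(W,R \right)} = \frac{1}{2 W}$
$o = 1$ ($o = 7 - 6 = 1$)
$n{\left(b,s \right)} = - \frac{1}{8} - \frac{b}{8} - \frac{s}{8}$ ($n{\left(b,s \right)} = - \frac{\left(b + s\right) + 1}{8} = - \frac{1 + b + s}{8} = - \frac{1}{8} - \frac{b}{8} - \frac{s}{8}$)
$-35580 + n{\left(B{\left(\left(-4 - 1\right)^{2},3 \right)},-209 \right)} = -35580 - \left(-26 + \frac{1}{8} \cdot \frac{1}{2} \frac{1}{\left(-4 - 1\right)^{2}}\right) = -35580 - \left(-26 + \frac{1}{8} \cdot \frac{1}{2} \frac{1}{\left(-5\right)^{2}}\right) = -35580 - \left(-26 + \frac{1}{8} \cdot \frac{1}{2} \cdot \frac{1}{25}\right) = -35580 - - \frac{10399}{400} = -35580 + \frac{10399}{400} = - \frac{14221601}{400}$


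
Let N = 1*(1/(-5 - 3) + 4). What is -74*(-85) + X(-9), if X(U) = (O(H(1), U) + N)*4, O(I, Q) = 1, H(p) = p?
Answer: 12619/2 ≈ 6309.5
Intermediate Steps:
N = 31/8 (N = 1*(1/(-8) + 4) = 1*(-1/8 + 4) = 1*(31/8) = 31/8 ≈ 3.8750)
X(U) = 39/2 (X(U) = (1 + 31/8)*4 = (39/8)*4 = 39/2)
-74*(-85) + X(-9) = -74*(-85) + 39/2 = 6290 + 39/2 = 12619/2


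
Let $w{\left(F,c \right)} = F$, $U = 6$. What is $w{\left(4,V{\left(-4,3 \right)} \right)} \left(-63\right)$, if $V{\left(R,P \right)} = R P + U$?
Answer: $-252$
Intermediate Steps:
$V{\left(R,P \right)} = 6 + P R$ ($V{\left(R,P \right)} = R P + 6 = P R + 6 = 6 + P R$)
$w{\left(4,V{\left(-4,3 \right)} \right)} \left(-63\right) = 4 \left(-63\right) = -252$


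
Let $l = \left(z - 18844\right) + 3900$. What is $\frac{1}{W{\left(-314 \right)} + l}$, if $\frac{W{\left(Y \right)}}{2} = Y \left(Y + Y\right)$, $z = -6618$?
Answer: $\frac{1}{372822} \approx 2.6822 \cdot 10^{-6}$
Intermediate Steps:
$l = -21562$ ($l = \left(-6618 - 18844\right) + 3900 = -25462 + 3900 = -21562$)
$W{\left(Y \right)} = 4 Y^{2}$ ($W{\left(Y \right)} = 2 Y \left(Y + Y\right) = 2 Y 2 Y = 2 \cdot 2 Y^{2} = 4 Y^{2}$)
$\frac{1}{W{\left(-314 \right)} + l} = \frac{1}{4 \left(-314\right)^{2} - 21562} = \frac{1}{4 \cdot 98596 - 21562} = \frac{1}{394384 - 21562} = \frac{1}{372822}$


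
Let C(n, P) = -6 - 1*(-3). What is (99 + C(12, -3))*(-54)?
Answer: -5184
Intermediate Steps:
C(n, P) = -3 (C(n, P) = -6 + 3 = -3)
(99 + C(12, -3))*(-54) = (99 - 3)*(-54) = 96*(-54) = -5184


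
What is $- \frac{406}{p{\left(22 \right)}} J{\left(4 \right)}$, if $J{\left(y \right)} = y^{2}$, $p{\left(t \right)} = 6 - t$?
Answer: $406$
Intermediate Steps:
$- \frac{406}{p{\left(22 \right)}} J{\left(4 \right)} = - \frac{406}{6 - 22} \cdot 4^{2} = - \frac{406}{6 - 22} \cdot 16 = - \frac{406}{-16} \cdot 16 = \left(-406\right) \left(- \frac{1}{16}\right) 16 = \frac{203}{8} \cdot 16 = 406$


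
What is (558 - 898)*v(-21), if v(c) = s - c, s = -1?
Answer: -6800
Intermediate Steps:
v(c) = -1 - c
(558 - 898)*v(-21) = (558 - 898)*(-1 - 1*(-21)) = -340*(-1 + 21) = -340*20 = -6800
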